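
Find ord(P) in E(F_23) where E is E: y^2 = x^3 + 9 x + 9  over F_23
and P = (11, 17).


Compute successive multiples of P until we hit O:
  1P = (11, 17)
  2P = (19, 1)
  3P = (20, 1)
  4P = (21, 11)
  5P = (7, 22)
  6P = (8, 8)
  7P = (13, 0)
  8P = (8, 15)
  ... (continuing to 14P)
  14P = O

ord(P) = 14


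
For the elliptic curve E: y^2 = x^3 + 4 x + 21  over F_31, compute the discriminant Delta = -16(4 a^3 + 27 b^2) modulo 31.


4 a^3 + 27 b^2 = 4*4^3 + 27*21^2 = 256 + 11907 = 12163
Delta = -16 * (12163) = -194608
Delta mod 31 = 10

Delta = 10 (mod 31)


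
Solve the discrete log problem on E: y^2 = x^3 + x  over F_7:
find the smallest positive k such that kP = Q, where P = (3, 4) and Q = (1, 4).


Enumerate multiples of P until we hit Q = (1, 4):
  1P = (3, 4)
  2P = (1, 3)
  3P = (5, 2)
  4P = (0, 0)
  5P = (5, 5)
  6P = (1, 4)
Match found at i = 6.

k = 6


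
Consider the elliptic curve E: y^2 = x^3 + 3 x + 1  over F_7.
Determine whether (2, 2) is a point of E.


Check whether y^2 = x^3 + 3 x + 1 (mod 7) for (x, y) = (2, 2).
LHS: y^2 = 2^2 mod 7 = 4
RHS: x^3 + 3 x + 1 = 2^3 + 3*2 + 1 mod 7 = 1
LHS != RHS

No, not on the curve


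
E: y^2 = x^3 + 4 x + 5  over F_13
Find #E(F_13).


For each x in F_13, count y with y^2 = x^3 + 4 x + 5 mod 13:
  x = 1: RHS = 10, y in [6, 7]  -> 2 point(s)
  x = 7: RHS = 12, y in [5, 8]  -> 2 point(s)
  x = 8: RHS = 3, y in [4, 9]  -> 2 point(s)
  x = 9: RHS = 3, y in [4, 9]  -> 2 point(s)
  x = 12: RHS = 0, y in [0]  -> 1 point(s)
Affine points: 9. Add the point at infinity: total = 10.

#E(F_13) = 10


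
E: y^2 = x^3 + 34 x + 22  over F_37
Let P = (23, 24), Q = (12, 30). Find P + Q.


P != Q, so use the chord formula.
s = (y2 - y1) / (x2 - x1) = (6) / (26) mod 37 = 23
x3 = s^2 - x1 - x2 mod 37 = 23^2 - 23 - 12 = 13
y3 = s (x1 - x3) - y1 mod 37 = 23 * (23 - 13) - 24 = 21

P + Q = (13, 21)


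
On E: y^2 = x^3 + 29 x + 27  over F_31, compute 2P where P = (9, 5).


k = 2 = 10_2 (binary, LSB first: 01)
Double-and-add from P = (9, 5):
  bit 0 = 0: acc unchanged = O
  bit 1 = 1: acc = O + (20, 12) = (20, 12)

2P = (20, 12)


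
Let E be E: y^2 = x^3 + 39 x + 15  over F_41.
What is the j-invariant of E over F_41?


Delta = -16(4 a^3 + 27 b^2) mod 41 = 31
-1728 * (4 a)^3 = -1728 * (4*39)^3 mod 41 = 38
j = 38 * 31^(-1) mod 41 = 29

j = 29 (mod 41)


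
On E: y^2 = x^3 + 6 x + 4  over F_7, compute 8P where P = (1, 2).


k = 8 = 1000_2 (binary, LSB first: 0001)
Double-and-add from P = (1, 2):
  bit 0 = 0: acc unchanged = O
  bit 1 = 0: acc unchanged = O
  bit 2 = 0: acc unchanged = O
  bit 3 = 1: acc = O + (0, 5) = (0, 5)

8P = (0, 5)


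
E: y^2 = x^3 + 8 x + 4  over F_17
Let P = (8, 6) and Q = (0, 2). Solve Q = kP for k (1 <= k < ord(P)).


Enumerate multiples of P until we hit Q = (0, 2):
  1P = (8, 6)
  2P = (3, 15)
  3P = (14, 15)
  4P = (10, 8)
  5P = (0, 2)
Match found at i = 5.

k = 5


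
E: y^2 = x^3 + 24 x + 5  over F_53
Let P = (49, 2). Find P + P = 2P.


Doubling: s = (3 x1^2 + a) / (2 y1)
s = (3*49^2 + 24) / (2*2) mod 53 = 18
x3 = s^2 - 2 x1 mod 53 = 18^2 - 2*49 = 14
y3 = s (x1 - x3) - y1 mod 53 = 18 * (49 - 14) - 2 = 45

2P = (14, 45)


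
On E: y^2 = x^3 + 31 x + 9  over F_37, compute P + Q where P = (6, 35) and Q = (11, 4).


P != Q, so use the chord formula.
s = (y2 - y1) / (x2 - x1) = (6) / (5) mod 37 = 16
x3 = s^2 - x1 - x2 mod 37 = 16^2 - 6 - 11 = 17
y3 = s (x1 - x3) - y1 mod 37 = 16 * (6 - 17) - 35 = 11

P + Q = (17, 11)


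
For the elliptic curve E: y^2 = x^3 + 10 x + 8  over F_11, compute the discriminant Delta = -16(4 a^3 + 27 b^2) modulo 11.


4 a^3 + 27 b^2 = 4*10^3 + 27*8^2 = 4000 + 1728 = 5728
Delta = -16 * (5728) = -91648
Delta mod 11 = 4

Delta = 4 (mod 11)


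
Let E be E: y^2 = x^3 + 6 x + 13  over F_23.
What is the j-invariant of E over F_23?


Delta = -16(4 a^3 + 27 b^2) mod 23 = 16
-1728 * (4 a)^3 = -1728 * (4*6)^3 mod 23 = 20
j = 20 * 16^(-1) mod 23 = 7

j = 7 (mod 23)


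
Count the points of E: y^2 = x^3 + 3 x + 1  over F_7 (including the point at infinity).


For each x in F_7, count y with y^2 = x^3 + 3 x + 1 mod 7:
  x = 0: RHS = 1, y in [1, 6]  -> 2 point(s)
  x = 2: RHS = 1, y in [1, 6]  -> 2 point(s)
  x = 3: RHS = 2, y in [3, 4]  -> 2 point(s)
  x = 4: RHS = 0, y in [0]  -> 1 point(s)
  x = 5: RHS = 1, y in [1, 6]  -> 2 point(s)
  x = 6: RHS = 4, y in [2, 5]  -> 2 point(s)
Affine points: 11. Add the point at infinity: total = 12.

#E(F_7) = 12


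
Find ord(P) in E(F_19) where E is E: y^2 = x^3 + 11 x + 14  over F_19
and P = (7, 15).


Compute successive multiples of P until we hit O:
  1P = (7, 15)
  2P = (2, 5)
  3P = (14, 9)
  4P = (3, 6)
  5P = (1, 8)
  6P = (15, 1)
  7P = (6, 7)
  8P = (13, 13)
  ... (continuing to 25P)
  25P = O

ord(P) = 25


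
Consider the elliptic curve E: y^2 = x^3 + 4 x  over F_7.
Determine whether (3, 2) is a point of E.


Check whether y^2 = x^3 + 4 x + 0 (mod 7) for (x, y) = (3, 2).
LHS: y^2 = 2^2 mod 7 = 4
RHS: x^3 + 4 x + 0 = 3^3 + 4*3 + 0 mod 7 = 4
LHS = RHS

Yes, on the curve


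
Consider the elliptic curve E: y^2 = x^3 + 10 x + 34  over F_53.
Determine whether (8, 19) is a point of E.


Check whether y^2 = x^3 + 10 x + 34 (mod 53) for (x, y) = (8, 19).
LHS: y^2 = 19^2 mod 53 = 43
RHS: x^3 + 10 x + 34 = 8^3 + 10*8 + 34 mod 53 = 43
LHS = RHS

Yes, on the curve


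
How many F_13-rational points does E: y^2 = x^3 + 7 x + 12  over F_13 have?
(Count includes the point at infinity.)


For each x in F_13, count y with y^2 = x^3 + 7 x + 12 mod 13:
  x = 0: RHS = 12, y in [5, 8]  -> 2 point(s)
  x = 4: RHS = 0, y in [0]  -> 1 point(s)
  x = 5: RHS = 3, y in [4, 9]  -> 2 point(s)
  x = 6: RHS = 10, y in [6, 7]  -> 2 point(s)
  x = 7: RHS = 1, y in [1, 12]  -> 2 point(s)
  x = 10: RHS = 3, y in [4, 9]  -> 2 point(s)
  x = 11: RHS = 3, y in [4, 9]  -> 2 point(s)
  x = 12: RHS = 4, y in [2, 11]  -> 2 point(s)
Affine points: 15. Add the point at infinity: total = 16.

#E(F_13) = 16


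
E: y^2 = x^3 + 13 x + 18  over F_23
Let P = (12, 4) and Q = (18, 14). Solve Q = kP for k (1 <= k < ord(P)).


Enumerate multiples of P until we hit Q = (18, 14):
  1P = (12, 4)
  2P = (0, 8)
  3P = (6, 17)
  4P = (18, 9)
  5P = (2, 12)
  6P = (17, 0)
  7P = (2, 11)
  8P = (18, 14)
Match found at i = 8.

k = 8


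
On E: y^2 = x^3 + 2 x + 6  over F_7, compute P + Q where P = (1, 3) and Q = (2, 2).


P != Q, so use the chord formula.
s = (y2 - y1) / (x2 - x1) = (6) / (1) mod 7 = 6
x3 = s^2 - x1 - x2 mod 7 = 6^2 - 1 - 2 = 5
y3 = s (x1 - x3) - y1 mod 7 = 6 * (1 - 5) - 3 = 1

P + Q = (5, 1)


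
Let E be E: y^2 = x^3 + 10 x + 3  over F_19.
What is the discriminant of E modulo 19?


4 a^3 + 27 b^2 = 4*10^3 + 27*3^2 = 4000 + 243 = 4243
Delta = -16 * (4243) = -67888
Delta mod 19 = 18

Delta = 18 (mod 19)


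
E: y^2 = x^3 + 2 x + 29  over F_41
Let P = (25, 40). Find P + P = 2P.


Doubling: s = (3 x1^2 + a) / (2 y1)
s = (3*25^2 + 2) / (2*40) mod 41 = 25
x3 = s^2 - 2 x1 mod 41 = 25^2 - 2*25 = 1
y3 = s (x1 - x3) - y1 mod 41 = 25 * (25 - 1) - 40 = 27

2P = (1, 27)


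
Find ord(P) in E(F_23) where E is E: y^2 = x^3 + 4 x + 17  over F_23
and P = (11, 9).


Compute successive multiples of P until we hit O:
  1P = (11, 9)
  2P = (13, 9)
  3P = (22, 14)
  4P = (21, 22)
  5P = (15, 18)
  6P = (15, 5)
  7P = (21, 1)
  8P = (22, 9)
  ... (continuing to 11P)
  11P = O

ord(P) = 11


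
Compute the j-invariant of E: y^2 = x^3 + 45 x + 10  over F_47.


Delta = -16(4 a^3 + 27 b^2) mod 47 = 35
-1728 * (4 a)^3 = -1728 * (4*45)^3 mod 47 = 8
j = 8 * 35^(-1) mod 47 = 15

j = 15 (mod 47)


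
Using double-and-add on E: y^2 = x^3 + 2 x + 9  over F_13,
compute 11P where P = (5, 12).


k = 11 = 1011_2 (binary, LSB first: 1101)
Double-and-add from P = (5, 12):
  bit 0 = 1: acc = O + (5, 12) = (5, 12)
  bit 1 = 1: acc = (5, 12) + (0, 10) = (4, 4)
  bit 2 = 0: acc unchanged = (4, 4)
  bit 3 = 1: acc = (4, 4) + (11, 6) = (1, 8)

11P = (1, 8)


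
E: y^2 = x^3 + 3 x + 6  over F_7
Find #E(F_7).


For each x in F_7, count y with y^2 = x^3 + 3 x + 6 mod 7:
  x = 3: RHS = 0, y in [0]  -> 1 point(s)
  x = 6: RHS = 2, y in [3, 4]  -> 2 point(s)
Affine points: 3. Add the point at infinity: total = 4.

#E(F_7) = 4


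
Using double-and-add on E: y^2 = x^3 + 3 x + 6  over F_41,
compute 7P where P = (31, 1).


k = 7 = 111_2 (binary, LSB first: 111)
Double-and-add from P = (31, 1):
  bit 0 = 1: acc = O + (31, 1) = (31, 1)
  bit 1 = 1: acc = (31, 1) + (2, 26) = (28, 36)
  bit 2 = 1: acc = (28, 36) + (27, 7) = (7, 40)

7P = (7, 40)


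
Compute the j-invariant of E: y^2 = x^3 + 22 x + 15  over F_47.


Delta = -16(4 a^3 + 27 b^2) mod 47 = 24
-1728 * (4 a)^3 = -1728 * (4*22)^3 mod 47 = 21
j = 21 * 24^(-1) mod 47 = 42

j = 42 (mod 47)


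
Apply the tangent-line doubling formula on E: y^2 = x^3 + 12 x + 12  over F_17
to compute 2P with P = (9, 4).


Doubling: s = (3 x1^2 + a) / (2 y1)
s = (3*9^2 + 12) / (2*4) mod 17 = 0
x3 = s^2 - 2 x1 mod 17 = 0^2 - 2*9 = 16
y3 = s (x1 - x3) - y1 mod 17 = 0 * (9 - 16) - 4 = 13

2P = (16, 13)


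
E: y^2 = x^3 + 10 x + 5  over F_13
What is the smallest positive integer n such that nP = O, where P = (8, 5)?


Compute successive multiples of P until we hit O:
  1P = (8, 5)
  2P = (1, 9)
  3P = (3, 7)
  4P = (11, 4)
  5P = (10, 0)
  6P = (11, 9)
  7P = (3, 6)
  8P = (1, 4)
  ... (continuing to 10P)
  10P = O

ord(P) = 10


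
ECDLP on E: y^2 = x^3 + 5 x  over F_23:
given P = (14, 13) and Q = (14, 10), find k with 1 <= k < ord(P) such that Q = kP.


Enumerate multiples of P until we hit Q = (14, 10):
  1P = (14, 13)
  2P = (8, 0)
  3P = (14, 10)
Match found at i = 3.

k = 3


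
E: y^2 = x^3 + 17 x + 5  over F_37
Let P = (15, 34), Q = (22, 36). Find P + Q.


P != Q, so use the chord formula.
s = (y2 - y1) / (x2 - x1) = (2) / (7) mod 37 = 32
x3 = s^2 - x1 - x2 mod 37 = 32^2 - 15 - 22 = 25
y3 = s (x1 - x3) - y1 mod 37 = 32 * (15 - 25) - 34 = 16

P + Q = (25, 16)


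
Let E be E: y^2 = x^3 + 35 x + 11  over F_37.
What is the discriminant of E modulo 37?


4 a^3 + 27 b^2 = 4*35^3 + 27*11^2 = 171500 + 3267 = 174767
Delta = -16 * (174767) = -2796272
Delta mod 37 = 3

Delta = 3 (mod 37)


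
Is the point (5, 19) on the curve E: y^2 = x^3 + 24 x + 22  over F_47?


Check whether y^2 = x^3 + 24 x + 22 (mod 47) for (x, y) = (5, 19).
LHS: y^2 = 19^2 mod 47 = 32
RHS: x^3 + 24 x + 22 = 5^3 + 24*5 + 22 mod 47 = 32
LHS = RHS

Yes, on the curve


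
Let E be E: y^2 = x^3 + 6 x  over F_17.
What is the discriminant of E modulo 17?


4 a^3 + 27 b^2 = 4*6^3 + 27*0^2 = 864 + 0 = 864
Delta = -16 * (864) = -13824
Delta mod 17 = 14

Delta = 14 (mod 17)


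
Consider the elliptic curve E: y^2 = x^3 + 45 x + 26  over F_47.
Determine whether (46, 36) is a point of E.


Check whether y^2 = x^3 + 45 x + 26 (mod 47) for (x, y) = (46, 36).
LHS: y^2 = 36^2 mod 47 = 27
RHS: x^3 + 45 x + 26 = 46^3 + 45*46 + 26 mod 47 = 27
LHS = RHS

Yes, on the curve


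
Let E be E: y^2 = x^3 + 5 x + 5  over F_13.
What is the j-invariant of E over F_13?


Delta = -16(4 a^3 + 27 b^2) mod 13 = 11
-1728 * (4 a)^3 = -1728 * (4*5)^3 mod 13 = 5
j = 5 * 11^(-1) mod 13 = 4

j = 4 (mod 13)


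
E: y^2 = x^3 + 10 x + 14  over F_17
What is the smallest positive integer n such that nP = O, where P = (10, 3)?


Compute successive multiples of P until we hit O:
  1P = (10, 3)
  2P = (5, 6)
  3P = (1, 12)
  4P = (7, 11)
  5P = (9, 0)
  6P = (7, 6)
  7P = (1, 5)
  8P = (5, 11)
  ... (continuing to 10P)
  10P = O

ord(P) = 10


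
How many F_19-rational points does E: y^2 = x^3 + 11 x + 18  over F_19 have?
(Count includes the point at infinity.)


For each x in F_19, count y with y^2 = x^3 + 11 x + 18 mod 19:
  x = 1: RHS = 11, y in [7, 12]  -> 2 point(s)
  x = 7: RHS = 1, y in [1, 18]  -> 2 point(s)
  x = 10: RHS = 7, y in [8, 11]  -> 2 point(s)
  x = 11: RHS = 7, y in [8, 11]  -> 2 point(s)
  x = 12: RHS = 16, y in [4, 15]  -> 2 point(s)
  x = 14: RHS = 9, y in [3, 16]  -> 2 point(s)
  x = 15: RHS = 5, y in [9, 10]  -> 2 point(s)
  x = 17: RHS = 7, y in [8, 11]  -> 2 point(s)
  x = 18: RHS = 6, y in [5, 14]  -> 2 point(s)
Affine points: 18. Add the point at infinity: total = 19.

#E(F_19) = 19


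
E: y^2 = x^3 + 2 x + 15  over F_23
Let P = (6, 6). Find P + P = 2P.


Doubling: s = (3 x1^2 + a) / (2 y1)
s = (3*6^2 + 2) / (2*6) mod 23 = 13
x3 = s^2 - 2 x1 mod 23 = 13^2 - 2*6 = 19
y3 = s (x1 - x3) - y1 mod 23 = 13 * (6 - 19) - 6 = 9

2P = (19, 9)


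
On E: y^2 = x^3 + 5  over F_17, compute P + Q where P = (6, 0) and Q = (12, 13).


P != Q, so use the chord formula.
s = (y2 - y1) / (x2 - x1) = (13) / (6) mod 17 = 5
x3 = s^2 - x1 - x2 mod 17 = 5^2 - 6 - 12 = 7
y3 = s (x1 - x3) - y1 mod 17 = 5 * (6 - 7) - 0 = 12

P + Q = (7, 12)


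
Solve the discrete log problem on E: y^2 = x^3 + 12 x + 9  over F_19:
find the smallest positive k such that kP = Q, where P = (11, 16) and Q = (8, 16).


Enumerate multiples of P until we hit Q = (8, 16):
  1P = (11, 16)
  2P = (13, 14)
  3P = (15, 7)
  4P = (4, 11)
  5P = (8, 16)
Match found at i = 5.

k = 5


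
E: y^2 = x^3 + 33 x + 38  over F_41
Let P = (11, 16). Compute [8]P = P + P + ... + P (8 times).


k = 8 = 1000_2 (binary, LSB first: 0001)
Double-and-add from P = (11, 16):
  bit 0 = 0: acc unchanged = O
  bit 1 = 0: acc unchanged = O
  bit 2 = 0: acc unchanged = O
  bit 3 = 1: acc = O + (23, 7) = (23, 7)

8P = (23, 7)


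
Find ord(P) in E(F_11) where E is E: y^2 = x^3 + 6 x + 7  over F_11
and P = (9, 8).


Compute successive multiples of P until we hit O:
  1P = (9, 8)
  2P = (2, 4)
  3P = (1, 6)
  4P = (10, 0)
  5P = (1, 5)
  6P = (2, 7)
  7P = (9, 3)
  8P = O

ord(P) = 8


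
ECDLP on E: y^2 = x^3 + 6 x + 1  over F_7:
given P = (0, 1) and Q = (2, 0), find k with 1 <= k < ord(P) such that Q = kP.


Enumerate multiples of P until we hit Q = (2, 0):
  1P = (0, 1)
  2P = (2, 0)
Match found at i = 2.

k = 2


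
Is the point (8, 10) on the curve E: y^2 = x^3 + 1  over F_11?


Check whether y^2 = x^3 + 0 x + 1 (mod 11) for (x, y) = (8, 10).
LHS: y^2 = 10^2 mod 11 = 1
RHS: x^3 + 0 x + 1 = 8^3 + 0*8 + 1 mod 11 = 7
LHS != RHS

No, not on the curve


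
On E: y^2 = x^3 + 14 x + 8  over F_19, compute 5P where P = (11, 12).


k = 5 = 101_2 (binary, LSB first: 101)
Double-and-add from P = (11, 12):
  bit 0 = 1: acc = O + (11, 12) = (11, 12)
  bit 1 = 0: acc unchanged = (11, 12)
  bit 2 = 1: acc = (11, 12) + (12, 17) = (2, 14)

5P = (2, 14)


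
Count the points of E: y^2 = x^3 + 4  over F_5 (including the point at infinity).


For each x in F_5, count y with y^2 = x^3 + 0 x + 4 mod 5:
  x = 0: RHS = 4, y in [2, 3]  -> 2 point(s)
  x = 1: RHS = 0, y in [0]  -> 1 point(s)
  x = 3: RHS = 1, y in [1, 4]  -> 2 point(s)
Affine points: 5. Add the point at infinity: total = 6.

#E(F_5) = 6


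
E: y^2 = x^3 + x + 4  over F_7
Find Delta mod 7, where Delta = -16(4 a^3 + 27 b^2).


4 a^3 + 27 b^2 = 4*1^3 + 27*4^2 = 4 + 432 = 436
Delta = -16 * (436) = -6976
Delta mod 7 = 3

Delta = 3 (mod 7)


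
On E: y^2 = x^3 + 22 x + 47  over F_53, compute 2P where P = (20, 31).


Doubling: s = (3 x1^2 + a) / (2 y1)
s = (3*20^2 + 22) / (2*31) mod 53 = 18
x3 = s^2 - 2 x1 mod 53 = 18^2 - 2*20 = 19
y3 = s (x1 - x3) - y1 mod 53 = 18 * (20 - 19) - 31 = 40

2P = (19, 40)


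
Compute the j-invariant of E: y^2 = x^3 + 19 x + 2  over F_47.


Delta = -16(4 a^3 + 27 b^2) mod 47 = 15
-1728 * (4 a)^3 = -1728 * (4*19)^3 mod 47 = 3
j = 3 * 15^(-1) mod 47 = 19

j = 19 (mod 47)


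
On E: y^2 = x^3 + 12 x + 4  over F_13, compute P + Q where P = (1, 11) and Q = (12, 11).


P != Q, so use the chord formula.
s = (y2 - y1) / (x2 - x1) = (0) / (11) mod 13 = 0
x3 = s^2 - x1 - x2 mod 13 = 0^2 - 1 - 12 = 0
y3 = s (x1 - x3) - y1 mod 13 = 0 * (1 - 0) - 11 = 2

P + Q = (0, 2)


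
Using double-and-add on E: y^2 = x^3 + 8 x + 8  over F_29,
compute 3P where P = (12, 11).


k = 3 = 11_2 (binary, LSB first: 11)
Double-and-add from P = (12, 11):
  bit 0 = 1: acc = O + (12, 11) = (12, 11)
  bit 1 = 1: acc = (12, 11) + (28, 17) = (5, 17)

3P = (5, 17)


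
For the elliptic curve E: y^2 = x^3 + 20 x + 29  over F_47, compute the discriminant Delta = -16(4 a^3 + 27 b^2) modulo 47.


4 a^3 + 27 b^2 = 4*20^3 + 27*29^2 = 32000 + 22707 = 54707
Delta = -16 * (54707) = -875312
Delta mod 47 = 16

Delta = 16 (mod 47)


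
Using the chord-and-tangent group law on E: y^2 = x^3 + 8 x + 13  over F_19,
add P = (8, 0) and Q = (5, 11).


P != Q, so use the chord formula.
s = (y2 - y1) / (x2 - x1) = (11) / (16) mod 19 = 9
x3 = s^2 - x1 - x2 mod 19 = 9^2 - 8 - 5 = 11
y3 = s (x1 - x3) - y1 mod 19 = 9 * (8 - 11) - 0 = 11

P + Q = (11, 11)


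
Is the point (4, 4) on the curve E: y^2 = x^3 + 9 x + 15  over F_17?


Check whether y^2 = x^3 + 9 x + 15 (mod 17) for (x, y) = (4, 4).
LHS: y^2 = 4^2 mod 17 = 16
RHS: x^3 + 9 x + 15 = 4^3 + 9*4 + 15 mod 17 = 13
LHS != RHS

No, not on the curve


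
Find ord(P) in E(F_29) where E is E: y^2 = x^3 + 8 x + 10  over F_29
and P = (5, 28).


Compute successive multiples of P until we hit O:
  1P = (5, 28)
  2P = (23, 23)
  3P = (6, 19)
  4P = (12, 6)
  5P = (13, 22)
  6P = (17, 10)
  7P = (2, 11)
  8P = (9, 17)
  ... (continuing to 28P)
  28P = O

ord(P) = 28


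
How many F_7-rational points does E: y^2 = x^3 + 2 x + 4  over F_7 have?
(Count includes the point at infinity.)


For each x in F_7, count y with y^2 = x^3 + 2 x + 4 mod 7:
  x = 0: RHS = 4, y in [2, 5]  -> 2 point(s)
  x = 1: RHS = 0, y in [0]  -> 1 point(s)
  x = 2: RHS = 2, y in [3, 4]  -> 2 point(s)
  x = 3: RHS = 2, y in [3, 4]  -> 2 point(s)
  x = 6: RHS = 1, y in [1, 6]  -> 2 point(s)
Affine points: 9. Add the point at infinity: total = 10.

#E(F_7) = 10


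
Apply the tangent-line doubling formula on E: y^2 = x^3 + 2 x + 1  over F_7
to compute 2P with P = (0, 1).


Doubling: s = (3 x1^2 + a) / (2 y1)
s = (3*0^2 + 2) / (2*1) mod 7 = 1
x3 = s^2 - 2 x1 mod 7 = 1^2 - 2*0 = 1
y3 = s (x1 - x3) - y1 mod 7 = 1 * (0 - 1) - 1 = 5

2P = (1, 5)


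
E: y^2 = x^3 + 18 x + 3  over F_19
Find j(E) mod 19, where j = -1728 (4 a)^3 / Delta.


Delta = -16(4 a^3 + 27 b^2) mod 19 = 14
-1728 * (4 a)^3 = -1728 * (4*18)^3 mod 19 = 12
j = 12 * 14^(-1) mod 19 = 9

j = 9 (mod 19)


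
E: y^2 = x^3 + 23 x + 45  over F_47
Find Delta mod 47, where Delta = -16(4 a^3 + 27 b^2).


4 a^3 + 27 b^2 = 4*23^3 + 27*45^2 = 48668 + 54675 = 103343
Delta = -16 * (103343) = -1653488
Delta mod 47 = 19

Delta = 19 (mod 47)


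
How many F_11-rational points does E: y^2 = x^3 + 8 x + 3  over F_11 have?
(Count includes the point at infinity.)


For each x in F_11, count y with y^2 = x^3 + 8 x + 3 mod 11:
  x = 0: RHS = 3, y in [5, 6]  -> 2 point(s)
  x = 1: RHS = 1, y in [1, 10]  -> 2 point(s)
  x = 2: RHS = 5, y in [4, 7]  -> 2 point(s)
  x = 4: RHS = 0, y in [0]  -> 1 point(s)
  x = 5: RHS = 3, y in [5, 6]  -> 2 point(s)
  x = 6: RHS = 3, y in [5, 6]  -> 2 point(s)
  x = 9: RHS = 1, y in [1, 10]  -> 2 point(s)
  x = 10: RHS = 5, y in [4, 7]  -> 2 point(s)
Affine points: 15. Add the point at infinity: total = 16.

#E(F_11) = 16


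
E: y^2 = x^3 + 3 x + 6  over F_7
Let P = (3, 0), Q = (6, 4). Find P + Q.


P != Q, so use the chord formula.
s = (y2 - y1) / (x2 - x1) = (4) / (3) mod 7 = 6
x3 = s^2 - x1 - x2 mod 7 = 6^2 - 3 - 6 = 6
y3 = s (x1 - x3) - y1 mod 7 = 6 * (3 - 6) - 0 = 3

P + Q = (6, 3)


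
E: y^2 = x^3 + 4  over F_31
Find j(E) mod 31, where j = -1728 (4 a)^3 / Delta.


Delta = -16(4 a^3 + 27 b^2) mod 31 = 1
-1728 * (4 a)^3 = -1728 * (4*0)^3 mod 31 = 0
j = 0 * 1^(-1) mod 31 = 0

j = 0 (mod 31)


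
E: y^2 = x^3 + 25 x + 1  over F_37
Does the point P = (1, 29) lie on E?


Check whether y^2 = x^3 + 25 x + 1 (mod 37) for (x, y) = (1, 29).
LHS: y^2 = 29^2 mod 37 = 27
RHS: x^3 + 25 x + 1 = 1^3 + 25*1 + 1 mod 37 = 27
LHS = RHS

Yes, on the curve


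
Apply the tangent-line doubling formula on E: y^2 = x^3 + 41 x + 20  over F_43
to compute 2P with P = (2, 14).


Doubling: s = (3 x1^2 + a) / (2 y1)
s = (3*2^2 + 41) / (2*14) mod 43 = 28
x3 = s^2 - 2 x1 mod 43 = 28^2 - 2*2 = 6
y3 = s (x1 - x3) - y1 mod 43 = 28 * (2 - 6) - 14 = 3

2P = (6, 3)


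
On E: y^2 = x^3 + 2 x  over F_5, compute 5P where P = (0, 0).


k = 5 = 101_2 (binary, LSB first: 101)
Double-and-add from P = (0, 0):
  bit 0 = 1: acc = O + (0, 0) = (0, 0)
  bit 1 = 0: acc unchanged = (0, 0)
  bit 2 = 1: acc = (0, 0) + O = (0, 0)

5P = (0, 0)


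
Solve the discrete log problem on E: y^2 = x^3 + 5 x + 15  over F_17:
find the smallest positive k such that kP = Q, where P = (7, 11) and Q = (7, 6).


Enumerate multiples of P until we hit Q = (7, 6):
  1P = (7, 11)
  2P = (1, 15)
  3P = (0, 7)
  4P = (2, 4)
  5P = (12, 16)
  6P = (16, 14)
  7P = (13, 4)
  8P = (13, 13)
  9P = (16, 3)
  10P = (12, 1)
  11P = (2, 13)
  12P = (0, 10)
  13P = (1, 2)
  14P = (7, 6)
Match found at i = 14.

k = 14


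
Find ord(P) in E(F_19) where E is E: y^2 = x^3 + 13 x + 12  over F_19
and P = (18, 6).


Compute successive multiples of P until we hit O:
  1P = (18, 6)
  2P = (8, 1)
  3P = (17, 4)
  4P = (7, 16)
  5P = (11, 17)
  6P = (1, 8)
  7P = (1, 11)
  8P = (11, 2)
  ... (continuing to 13P)
  13P = O

ord(P) = 13


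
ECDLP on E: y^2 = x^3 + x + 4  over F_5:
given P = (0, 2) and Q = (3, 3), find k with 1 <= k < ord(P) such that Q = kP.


Enumerate multiples of P until we hit Q = (3, 3):
  1P = (0, 2)
  2P = (1, 4)
  3P = (3, 2)
  4P = (2, 3)
  5P = (2, 2)
  6P = (3, 3)
Match found at i = 6.

k = 6


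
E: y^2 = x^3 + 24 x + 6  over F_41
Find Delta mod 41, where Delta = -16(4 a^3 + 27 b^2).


4 a^3 + 27 b^2 = 4*24^3 + 27*6^2 = 55296 + 972 = 56268
Delta = -16 * (56268) = -900288
Delta mod 41 = 31

Delta = 31 (mod 41)


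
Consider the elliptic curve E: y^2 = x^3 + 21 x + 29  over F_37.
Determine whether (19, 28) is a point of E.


Check whether y^2 = x^3 + 21 x + 29 (mod 37) for (x, y) = (19, 28).
LHS: y^2 = 28^2 mod 37 = 7
RHS: x^3 + 21 x + 29 = 19^3 + 21*19 + 29 mod 37 = 35
LHS != RHS

No, not on the curve


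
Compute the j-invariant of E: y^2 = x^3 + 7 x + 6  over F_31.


Delta = -16(4 a^3 + 27 b^2) mod 31 = 6
-1728 * (4 a)^3 = -1728 * (4*7)^3 mod 31 = 1
j = 1 * 6^(-1) mod 31 = 26

j = 26 (mod 31)


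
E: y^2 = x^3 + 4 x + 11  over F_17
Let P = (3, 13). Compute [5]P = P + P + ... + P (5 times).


k = 5 = 101_2 (binary, LSB first: 101)
Double-and-add from P = (3, 13):
  bit 0 = 1: acc = O + (3, 13) = (3, 13)
  bit 1 = 0: acc unchanged = (3, 13)
  bit 2 = 1: acc = (3, 13) + (12, 6) = (11, 14)

5P = (11, 14)


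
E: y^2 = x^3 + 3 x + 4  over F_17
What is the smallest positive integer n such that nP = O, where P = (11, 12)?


Compute successive multiples of P until we hit O:
  1P = (11, 12)
  2P = (14, 6)
  3P = (13, 9)
  4P = (8, 9)
  5P = (16, 0)
  6P = (8, 8)
  7P = (13, 8)
  8P = (14, 11)
  ... (continuing to 10P)
  10P = O

ord(P) = 10


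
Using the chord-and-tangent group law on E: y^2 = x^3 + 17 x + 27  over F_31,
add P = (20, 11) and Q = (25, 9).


P != Q, so use the chord formula.
s = (y2 - y1) / (x2 - x1) = (29) / (5) mod 31 = 12
x3 = s^2 - x1 - x2 mod 31 = 12^2 - 20 - 25 = 6
y3 = s (x1 - x3) - y1 mod 31 = 12 * (20 - 6) - 11 = 2

P + Q = (6, 2)


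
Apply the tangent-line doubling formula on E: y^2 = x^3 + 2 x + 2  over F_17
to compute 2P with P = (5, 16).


Doubling: s = (3 x1^2 + a) / (2 y1)
s = (3*5^2 + 2) / (2*16) mod 17 = 4
x3 = s^2 - 2 x1 mod 17 = 4^2 - 2*5 = 6
y3 = s (x1 - x3) - y1 mod 17 = 4 * (5 - 6) - 16 = 14

2P = (6, 14)


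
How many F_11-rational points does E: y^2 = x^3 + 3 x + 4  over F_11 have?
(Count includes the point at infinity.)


For each x in F_11, count y with y^2 = x^3 + 3 x + 4 mod 11:
  x = 0: RHS = 4, y in [2, 9]  -> 2 point(s)
  x = 4: RHS = 3, y in [5, 6]  -> 2 point(s)
  x = 5: RHS = 1, y in [1, 10]  -> 2 point(s)
  x = 7: RHS = 5, y in [4, 7]  -> 2 point(s)
  x = 8: RHS = 1, y in [1, 10]  -> 2 point(s)
  x = 9: RHS = 1, y in [1, 10]  -> 2 point(s)
  x = 10: RHS = 0, y in [0]  -> 1 point(s)
Affine points: 13. Add the point at infinity: total = 14.

#E(F_11) = 14


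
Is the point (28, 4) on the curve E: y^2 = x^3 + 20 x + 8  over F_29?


Check whether y^2 = x^3 + 20 x + 8 (mod 29) for (x, y) = (28, 4).
LHS: y^2 = 4^2 mod 29 = 16
RHS: x^3 + 20 x + 8 = 28^3 + 20*28 + 8 mod 29 = 16
LHS = RHS

Yes, on the curve


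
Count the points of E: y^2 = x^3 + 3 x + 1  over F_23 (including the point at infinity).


For each x in F_23, count y with y^2 = x^3 + 3 x + 1 mod 23:
  x = 0: RHS = 1, y in [1, 22]  -> 2 point(s)
  x = 4: RHS = 8, y in [10, 13]  -> 2 point(s)
  x = 5: RHS = 3, y in [7, 16]  -> 2 point(s)
  x = 8: RHS = 8, y in [10, 13]  -> 2 point(s)
  x = 11: RHS = 8, y in [10, 13]  -> 2 point(s)
  x = 13: RHS = 6, y in [11, 12]  -> 2 point(s)
  x = 14: RHS = 4, y in [2, 21]  -> 2 point(s)
Affine points: 14. Add the point at infinity: total = 15.

#E(F_23) = 15


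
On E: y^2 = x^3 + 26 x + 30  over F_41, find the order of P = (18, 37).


Compute successive multiples of P until we hit O:
  1P = (18, 37)
  2P = (26, 18)
  3P = (2, 7)
  4P = (29, 9)
  5P = (12, 26)
  6P = (36, 12)
  7P = (5, 11)
  8P = (22, 37)
  ... (continuing to 36P)
  36P = O

ord(P) = 36


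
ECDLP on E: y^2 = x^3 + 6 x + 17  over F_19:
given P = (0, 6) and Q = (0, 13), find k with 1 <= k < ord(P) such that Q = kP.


Enumerate multiples of P until we hit Q = (0, 13):
  1P = (0, 6)
  2P = (5, 1)
  3P = (15, 9)
  4P = (1, 9)
  5P = (8, 8)
  6P = (17, 4)
  7P = (3, 10)
  8P = (3, 9)
  9P = (17, 15)
  10P = (8, 11)
  11P = (1, 10)
  12P = (15, 10)
  13P = (5, 18)
  14P = (0, 13)
Match found at i = 14.

k = 14


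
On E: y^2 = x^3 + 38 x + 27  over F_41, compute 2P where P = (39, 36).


Doubling: s = (3 x1^2 + a) / (2 y1)
s = (3*39^2 + 38) / (2*36) mod 41 = 36
x3 = s^2 - 2 x1 mod 41 = 36^2 - 2*39 = 29
y3 = s (x1 - x3) - y1 mod 41 = 36 * (39 - 29) - 36 = 37

2P = (29, 37)


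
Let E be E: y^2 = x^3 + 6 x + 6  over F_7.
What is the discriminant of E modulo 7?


4 a^3 + 27 b^2 = 4*6^3 + 27*6^2 = 864 + 972 = 1836
Delta = -16 * (1836) = -29376
Delta mod 7 = 3

Delta = 3 (mod 7)


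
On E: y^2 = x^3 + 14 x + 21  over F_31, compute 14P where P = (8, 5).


k = 14 = 1110_2 (binary, LSB first: 0111)
Double-and-add from P = (8, 5):
  bit 0 = 0: acc unchanged = O
  bit 1 = 1: acc = O + (19, 4) = (19, 4)
  bit 2 = 1: acc = (19, 4) + (3, 20) = (10, 18)
  bit 3 = 1: acc = (10, 18) + (27, 5) = (14, 27)

14P = (14, 27)


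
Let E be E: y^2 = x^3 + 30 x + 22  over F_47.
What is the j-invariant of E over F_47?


Delta = -16(4 a^3 + 27 b^2) mod 47 = 17
-1728 * (4 a)^3 = -1728 * (4*30)^3 mod 47 = 25
j = 25 * 17^(-1) mod 47 = 7

j = 7 (mod 47)


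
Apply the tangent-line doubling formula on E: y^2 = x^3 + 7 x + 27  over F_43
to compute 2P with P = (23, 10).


Doubling: s = (3 x1^2 + a) / (2 y1)
s = (3*23^2 + 7) / (2*10) mod 43 = 41
x3 = s^2 - 2 x1 mod 43 = 41^2 - 2*23 = 1
y3 = s (x1 - x3) - y1 mod 43 = 41 * (23 - 1) - 10 = 32

2P = (1, 32)


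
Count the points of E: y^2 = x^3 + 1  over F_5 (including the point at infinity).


For each x in F_5, count y with y^2 = x^3 + 0 x + 1 mod 5:
  x = 0: RHS = 1, y in [1, 4]  -> 2 point(s)
  x = 2: RHS = 4, y in [2, 3]  -> 2 point(s)
  x = 4: RHS = 0, y in [0]  -> 1 point(s)
Affine points: 5. Add the point at infinity: total = 6.

#E(F_5) = 6


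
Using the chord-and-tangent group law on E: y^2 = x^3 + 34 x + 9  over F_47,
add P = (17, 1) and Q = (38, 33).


P != Q, so use the chord formula.
s = (y2 - y1) / (x2 - x1) = (32) / (21) mod 47 = 6
x3 = s^2 - x1 - x2 mod 47 = 6^2 - 17 - 38 = 28
y3 = s (x1 - x3) - y1 mod 47 = 6 * (17 - 28) - 1 = 27

P + Q = (28, 27)


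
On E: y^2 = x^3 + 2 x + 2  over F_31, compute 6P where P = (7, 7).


k = 6 = 110_2 (binary, LSB first: 011)
Double-and-add from P = (7, 7):
  bit 0 = 0: acc unchanged = O
  bit 1 = 1: acc = O + (2, 13) = (2, 13)
  bit 2 = 1: acc = (2, 13) + (15, 11) = (1, 25)

6P = (1, 25)


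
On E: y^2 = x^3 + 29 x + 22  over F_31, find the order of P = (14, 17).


Compute successive multiples of P until we hit O:
  1P = (14, 17)
  2P = (4, 4)
  3P = (15, 22)
  4P = (27, 11)
  5P = (28, 30)
  6P = (9, 12)
  7P = (9, 19)
  8P = (28, 1)
  ... (continuing to 13P)
  13P = O

ord(P) = 13


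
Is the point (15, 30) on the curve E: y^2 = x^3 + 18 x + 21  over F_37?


Check whether y^2 = x^3 + 18 x + 21 (mod 37) for (x, y) = (15, 30).
LHS: y^2 = 30^2 mod 37 = 12
RHS: x^3 + 18 x + 21 = 15^3 + 18*15 + 21 mod 37 = 3
LHS != RHS

No, not on the curve


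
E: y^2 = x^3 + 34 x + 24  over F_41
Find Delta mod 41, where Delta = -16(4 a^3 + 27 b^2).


4 a^3 + 27 b^2 = 4*34^3 + 27*24^2 = 157216 + 15552 = 172768
Delta = -16 * (172768) = -2764288
Delta mod 41 = 14

Delta = 14 (mod 41)


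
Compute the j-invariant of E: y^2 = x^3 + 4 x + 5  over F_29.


Delta = -16(4 a^3 + 27 b^2) mod 29 = 10
-1728 * (4 a)^3 = -1728 * (4*4)^3 mod 29 = 26
j = 26 * 10^(-1) mod 29 = 20

j = 20 (mod 29)


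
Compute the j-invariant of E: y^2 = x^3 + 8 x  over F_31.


Delta = -16(4 a^3 + 27 b^2) mod 31 = 30
-1728 * (4 a)^3 = -1728 * (4*8)^3 mod 31 = 8
j = 8 * 30^(-1) mod 31 = 23

j = 23 (mod 31)


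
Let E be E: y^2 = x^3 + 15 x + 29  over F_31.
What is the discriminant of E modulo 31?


4 a^3 + 27 b^2 = 4*15^3 + 27*29^2 = 13500 + 22707 = 36207
Delta = -16 * (36207) = -579312
Delta mod 31 = 16

Delta = 16 (mod 31)


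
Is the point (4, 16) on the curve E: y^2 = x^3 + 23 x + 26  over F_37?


Check whether y^2 = x^3 + 23 x + 26 (mod 37) for (x, y) = (4, 16).
LHS: y^2 = 16^2 mod 37 = 34
RHS: x^3 + 23 x + 26 = 4^3 + 23*4 + 26 mod 37 = 34
LHS = RHS

Yes, on the curve


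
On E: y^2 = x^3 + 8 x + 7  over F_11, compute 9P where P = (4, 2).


k = 9 = 1001_2 (binary, LSB first: 1001)
Double-and-add from P = (4, 2):
  bit 0 = 1: acc = O + (4, 2) = (4, 2)
  bit 1 = 0: acc unchanged = (4, 2)
  bit 2 = 0: acc unchanged = (4, 2)
  bit 3 = 1: acc = (4, 2) + (2, 8) = (3, 6)

9P = (3, 6)


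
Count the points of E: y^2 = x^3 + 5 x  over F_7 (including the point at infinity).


For each x in F_7, count y with y^2 = x^3 + 5 x + 0 mod 7:
  x = 0: RHS = 0, y in [0]  -> 1 point(s)
  x = 2: RHS = 4, y in [2, 5]  -> 2 point(s)
  x = 3: RHS = 0, y in [0]  -> 1 point(s)
  x = 4: RHS = 0, y in [0]  -> 1 point(s)
  x = 6: RHS = 1, y in [1, 6]  -> 2 point(s)
Affine points: 7. Add the point at infinity: total = 8.

#E(F_7) = 8


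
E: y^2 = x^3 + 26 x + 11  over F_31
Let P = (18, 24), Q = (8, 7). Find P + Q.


P != Q, so use the chord formula.
s = (y2 - y1) / (x2 - x1) = (14) / (21) mod 31 = 11
x3 = s^2 - x1 - x2 mod 31 = 11^2 - 18 - 8 = 2
y3 = s (x1 - x3) - y1 mod 31 = 11 * (18 - 2) - 24 = 28

P + Q = (2, 28)


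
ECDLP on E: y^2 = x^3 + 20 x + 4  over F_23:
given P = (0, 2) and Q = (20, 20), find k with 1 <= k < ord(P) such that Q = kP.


Enumerate multiples of P until we hit Q = (20, 20):
  1P = (0, 2)
  2P = (2, 11)
  3P = (1, 5)
  4P = (8, 20)
  5P = (10, 10)
  6P = (21, 18)
  7P = (20, 20)
Match found at i = 7.

k = 7


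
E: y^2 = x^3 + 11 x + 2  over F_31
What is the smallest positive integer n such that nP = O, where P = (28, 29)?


Compute successive multiples of P until we hit O:
  1P = (28, 29)
  2P = (11, 11)
  3P = (12, 8)
  4P = (19, 8)
  5P = (17, 7)
  6P = (21, 16)
  7P = (0, 23)
  8P = (7, 22)
  ... (continuing to 18P)
  18P = O

ord(P) = 18


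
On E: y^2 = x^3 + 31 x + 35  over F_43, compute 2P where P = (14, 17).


Doubling: s = (3 x1^2 + a) / (2 y1)
s = (3*14^2 + 31) / (2*17) mod 43 = 22
x3 = s^2 - 2 x1 mod 43 = 22^2 - 2*14 = 26
y3 = s (x1 - x3) - y1 mod 43 = 22 * (14 - 26) - 17 = 20

2P = (26, 20)


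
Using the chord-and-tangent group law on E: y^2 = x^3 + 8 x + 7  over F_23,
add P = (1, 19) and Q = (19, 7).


P != Q, so use the chord formula.
s = (y2 - y1) / (x2 - x1) = (11) / (18) mod 23 = 7
x3 = s^2 - x1 - x2 mod 23 = 7^2 - 1 - 19 = 6
y3 = s (x1 - x3) - y1 mod 23 = 7 * (1 - 6) - 19 = 15

P + Q = (6, 15)


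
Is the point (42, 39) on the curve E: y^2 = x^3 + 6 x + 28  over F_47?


Check whether y^2 = x^3 + 6 x + 28 (mod 47) for (x, y) = (42, 39).
LHS: y^2 = 39^2 mod 47 = 17
RHS: x^3 + 6 x + 28 = 42^3 + 6*42 + 28 mod 47 = 14
LHS != RHS

No, not on the curve


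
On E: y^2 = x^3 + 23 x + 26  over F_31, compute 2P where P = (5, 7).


Doubling: s = (3 x1^2 + a) / (2 y1)
s = (3*5^2 + 23) / (2*7) mod 31 = 7
x3 = s^2 - 2 x1 mod 31 = 7^2 - 2*5 = 8
y3 = s (x1 - x3) - y1 mod 31 = 7 * (5 - 8) - 7 = 3

2P = (8, 3)


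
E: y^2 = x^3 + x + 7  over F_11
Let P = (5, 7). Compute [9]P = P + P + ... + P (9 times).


k = 9 = 1001_2 (binary, LSB first: 1001)
Double-and-add from P = (5, 7):
  bit 0 = 1: acc = O + (5, 7) = (5, 7)
  bit 1 = 0: acc unchanged = (5, 7)
  bit 2 = 0: acc unchanged = (5, 7)
  bit 3 = 1: acc = (5, 7) + (10, 7) = (7, 4)

9P = (7, 4)


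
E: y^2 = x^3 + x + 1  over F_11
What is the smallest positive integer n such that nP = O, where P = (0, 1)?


Compute successive multiples of P until we hit O:
  1P = (0, 1)
  2P = (3, 3)
  3P = (6, 6)
  4P = (6, 5)
  5P = (3, 8)
  6P = (0, 10)
  7P = O

ord(P) = 7


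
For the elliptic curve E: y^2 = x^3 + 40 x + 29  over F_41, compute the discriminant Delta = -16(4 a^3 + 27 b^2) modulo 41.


4 a^3 + 27 b^2 = 4*40^3 + 27*29^2 = 256000 + 22707 = 278707
Delta = -16 * (278707) = -4459312
Delta mod 41 = 12

Delta = 12 (mod 41)


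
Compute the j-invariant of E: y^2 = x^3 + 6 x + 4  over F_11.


Delta = -16(4 a^3 + 27 b^2) mod 11 = 10
-1728 * (4 a)^3 = -1728 * (4*6)^3 mod 11 = 3
j = 3 * 10^(-1) mod 11 = 8

j = 8 (mod 11)


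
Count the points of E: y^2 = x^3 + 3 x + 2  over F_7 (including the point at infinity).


For each x in F_7, count y with y^2 = x^3 + 3 x + 2 mod 7:
  x = 0: RHS = 2, y in [3, 4]  -> 2 point(s)
  x = 2: RHS = 2, y in [3, 4]  -> 2 point(s)
  x = 4: RHS = 1, y in [1, 6]  -> 2 point(s)
  x = 5: RHS = 2, y in [3, 4]  -> 2 point(s)
Affine points: 8. Add the point at infinity: total = 9.

#E(F_7) = 9


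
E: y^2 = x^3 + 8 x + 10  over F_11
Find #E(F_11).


For each x in F_11, count y with y^2 = x^3 + 8 x + 10 mod 11:
  x = 2: RHS = 1, y in [1, 10]  -> 2 point(s)
  x = 8: RHS = 3, y in [5, 6]  -> 2 point(s)
  x = 10: RHS = 1, y in [1, 10]  -> 2 point(s)
Affine points: 6. Add the point at infinity: total = 7.

#E(F_11) = 7


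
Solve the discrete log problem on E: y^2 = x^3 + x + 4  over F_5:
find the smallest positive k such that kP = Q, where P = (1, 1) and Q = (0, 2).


Enumerate multiples of P until we hit Q = (0, 2):
  1P = (1, 1)
  2P = (2, 2)
  3P = (3, 2)
  4P = (0, 2)
Match found at i = 4.

k = 4


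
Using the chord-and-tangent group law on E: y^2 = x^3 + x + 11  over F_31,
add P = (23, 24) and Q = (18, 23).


P != Q, so use the chord formula.
s = (y2 - y1) / (x2 - x1) = (30) / (26) mod 31 = 25
x3 = s^2 - x1 - x2 mod 31 = 25^2 - 23 - 18 = 26
y3 = s (x1 - x3) - y1 mod 31 = 25 * (23 - 26) - 24 = 25

P + Q = (26, 25)


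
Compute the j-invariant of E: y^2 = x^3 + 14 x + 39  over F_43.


Delta = -16(4 a^3 + 27 b^2) mod 43 = 7
-1728 * (4 a)^3 = -1728 * (4*14)^3 mod 43 = 11
j = 11 * 7^(-1) mod 43 = 20

j = 20 (mod 43)


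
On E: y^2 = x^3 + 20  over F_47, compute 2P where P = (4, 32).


Doubling: s = (3 x1^2 + a) / (2 y1)
s = (3*4^2 + 0) / (2*32) mod 47 = 36
x3 = s^2 - 2 x1 mod 47 = 36^2 - 2*4 = 19
y3 = s (x1 - x3) - y1 mod 47 = 36 * (4 - 19) - 32 = 39

2P = (19, 39)


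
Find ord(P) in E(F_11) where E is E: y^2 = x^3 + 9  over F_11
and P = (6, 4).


Compute successive multiples of P until we hit O:
  1P = (6, 4)
  2P = (8, 2)
  3P = (9, 10)
  4P = (0, 8)
  5P = (3, 5)
  6P = (7, 0)
  7P = (3, 6)
  8P = (0, 3)
  ... (continuing to 12P)
  12P = O

ord(P) = 12


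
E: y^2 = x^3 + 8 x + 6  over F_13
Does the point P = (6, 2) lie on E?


Check whether y^2 = x^3 + 8 x + 6 (mod 13) for (x, y) = (6, 2).
LHS: y^2 = 2^2 mod 13 = 4
RHS: x^3 + 8 x + 6 = 6^3 + 8*6 + 6 mod 13 = 10
LHS != RHS

No, not on the curve


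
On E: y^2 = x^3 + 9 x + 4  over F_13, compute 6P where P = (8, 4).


k = 6 = 110_2 (binary, LSB first: 011)
Double-and-add from P = (8, 4):
  bit 0 = 0: acc unchanged = O
  bit 1 = 1: acc = O + (0, 2) = (0, 2)
  bit 2 = 1: acc = (0, 2) + (1, 12) = (8, 9)

6P = (8, 9)


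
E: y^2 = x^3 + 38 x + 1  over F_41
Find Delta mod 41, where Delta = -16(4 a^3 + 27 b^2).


4 a^3 + 27 b^2 = 4*38^3 + 27*1^2 = 219488 + 27 = 219515
Delta = -16 * (219515) = -3512240
Delta mod 41 = 25

Delta = 25 (mod 41)


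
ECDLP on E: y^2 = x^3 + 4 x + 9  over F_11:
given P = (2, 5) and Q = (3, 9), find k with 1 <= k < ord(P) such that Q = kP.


Enumerate multiples of P until we hit Q = (3, 9):
  1P = (2, 5)
  2P = (10, 2)
  3P = (0, 8)
  4P = (3, 2)
  5P = (4, 1)
  6P = (9, 9)
  7P = (1, 5)
  8P = (8, 6)
  9P = (5, 0)
  10P = (8, 5)
  11P = (1, 6)
  12P = (9, 2)
  13P = (4, 10)
  14P = (3, 9)
Match found at i = 14.

k = 14


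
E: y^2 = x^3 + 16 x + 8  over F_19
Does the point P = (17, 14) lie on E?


Check whether y^2 = x^3 + 16 x + 8 (mod 19) for (x, y) = (17, 14).
LHS: y^2 = 14^2 mod 19 = 6
RHS: x^3 + 16 x + 8 = 17^3 + 16*17 + 8 mod 19 = 6
LHS = RHS

Yes, on the curve


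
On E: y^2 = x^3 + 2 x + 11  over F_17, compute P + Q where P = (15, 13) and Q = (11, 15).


P != Q, so use the chord formula.
s = (y2 - y1) / (x2 - x1) = (2) / (13) mod 17 = 8
x3 = s^2 - x1 - x2 mod 17 = 8^2 - 15 - 11 = 4
y3 = s (x1 - x3) - y1 mod 17 = 8 * (15 - 4) - 13 = 7

P + Q = (4, 7)


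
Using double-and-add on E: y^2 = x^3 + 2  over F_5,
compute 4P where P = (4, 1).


k = 4 = 100_2 (binary, LSB first: 001)
Double-and-add from P = (4, 1):
  bit 0 = 0: acc unchanged = O
  bit 1 = 0: acc unchanged = O
  bit 2 = 1: acc = O + (3, 2) = (3, 2)

4P = (3, 2)


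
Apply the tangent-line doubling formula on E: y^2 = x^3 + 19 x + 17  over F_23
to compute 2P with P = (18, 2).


Doubling: s = (3 x1^2 + a) / (2 y1)
s = (3*18^2 + 19) / (2*2) mod 23 = 12
x3 = s^2 - 2 x1 mod 23 = 12^2 - 2*18 = 16
y3 = s (x1 - x3) - y1 mod 23 = 12 * (18 - 16) - 2 = 22

2P = (16, 22)


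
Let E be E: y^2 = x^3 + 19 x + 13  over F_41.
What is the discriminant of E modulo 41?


4 a^3 + 27 b^2 = 4*19^3 + 27*13^2 = 27436 + 4563 = 31999
Delta = -16 * (31999) = -511984
Delta mod 41 = 24

Delta = 24 (mod 41)


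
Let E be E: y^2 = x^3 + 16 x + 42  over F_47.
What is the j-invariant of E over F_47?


Delta = -16(4 a^3 + 27 b^2) mod 47 = 32
-1728 * (4 a)^3 = -1728 * (4*16)^3 mod 47 = 40
j = 40 * 32^(-1) mod 47 = 13

j = 13 (mod 47)


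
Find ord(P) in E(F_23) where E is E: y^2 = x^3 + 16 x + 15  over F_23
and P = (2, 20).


Compute successive multiples of P until we hit O:
  1P = (2, 20)
  2P = (5, 17)
  3P = (17, 18)
  4P = (17, 5)
  5P = (5, 6)
  6P = (2, 3)
  7P = O

ord(P) = 7


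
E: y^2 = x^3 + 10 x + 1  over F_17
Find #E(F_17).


For each x in F_17, count y with y^2 = x^3 + 10 x + 1 mod 17:
  x = 0: RHS = 1, y in [1, 16]  -> 2 point(s)
  x = 8: RHS = 15, y in [7, 10]  -> 2 point(s)
  x = 9: RHS = 4, y in [2, 15]  -> 2 point(s)
  x = 10: RHS = 13, y in [8, 9]  -> 2 point(s)
  x = 12: RHS = 13, y in [8, 9]  -> 2 point(s)
  x = 13: RHS = 16, y in [4, 13]  -> 2 point(s)
Affine points: 12. Add the point at infinity: total = 13.

#E(F_17) = 13


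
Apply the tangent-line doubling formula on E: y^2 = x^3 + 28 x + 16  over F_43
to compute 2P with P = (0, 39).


Doubling: s = (3 x1^2 + a) / (2 y1)
s = (3*0^2 + 28) / (2*39) mod 43 = 18
x3 = s^2 - 2 x1 mod 43 = 18^2 - 2*0 = 23
y3 = s (x1 - x3) - y1 mod 43 = 18 * (0 - 23) - 39 = 20

2P = (23, 20)


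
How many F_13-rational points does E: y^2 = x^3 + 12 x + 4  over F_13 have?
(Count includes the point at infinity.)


For each x in F_13, count y with y^2 = x^3 + 12 x + 4 mod 13:
  x = 0: RHS = 4, y in [2, 11]  -> 2 point(s)
  x = 1: RHS = 4, y in [2, 11]  -> 2 point(s)
  x = 2: RHS = 10, y in [6, 7]  -> 2 point(s)
  x = 4: RHS = 12, y in [5, 8]  -> 2 point(s)
  x = 8: RHS = 1, y in [1, 12]  -> 2 point(s)
  x = 9: RHS = 9, y in [3, 10]  -> 2 point(s)
  x = 12: RHS = 4, y in [2, 11]  -> 2 point(s)
Affine points: 14. Add the point at infinity: total = 15.

#E(F_13) = 15
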